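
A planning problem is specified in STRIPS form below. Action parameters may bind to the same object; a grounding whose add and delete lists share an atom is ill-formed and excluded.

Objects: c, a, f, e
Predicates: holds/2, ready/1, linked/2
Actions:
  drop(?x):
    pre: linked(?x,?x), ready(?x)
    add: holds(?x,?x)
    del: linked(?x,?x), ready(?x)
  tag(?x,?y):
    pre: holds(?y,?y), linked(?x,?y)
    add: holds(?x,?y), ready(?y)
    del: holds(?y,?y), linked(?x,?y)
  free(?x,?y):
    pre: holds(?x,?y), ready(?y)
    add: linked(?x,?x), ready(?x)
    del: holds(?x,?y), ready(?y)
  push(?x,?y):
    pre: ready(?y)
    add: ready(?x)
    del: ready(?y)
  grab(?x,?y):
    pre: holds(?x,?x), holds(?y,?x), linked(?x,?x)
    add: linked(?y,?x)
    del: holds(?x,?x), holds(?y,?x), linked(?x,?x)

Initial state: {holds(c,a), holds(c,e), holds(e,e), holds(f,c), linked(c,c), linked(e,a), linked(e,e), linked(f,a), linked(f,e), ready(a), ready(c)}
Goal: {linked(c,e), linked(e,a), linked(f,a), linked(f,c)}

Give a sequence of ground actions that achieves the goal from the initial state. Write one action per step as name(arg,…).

drop(c); free(c,a); grab(c,f); grab(e,c)

1. drop(c)  →  {holds(c,a), holds(c,c), holds(c,e), holds(e,e), holds(f,c), linked(e,a), linked(e,e), linked(f,a), linked(f,e), ready(a)}
2. free(c,a)  →  {holds(c,c), holds(c,e), holds(e,e), holds(f,c), linked(c,c), linked(e,a), linked(e,e), linked(f,a), linked(f,e), ready(c)}
3. grab(c,f)  →  {holds(c,e), holds(e,e), linked(e,a), linked(e,e), linked(f,a), linked(f,c), linked(f,e), ready(c)}
4. grab(e,c)  →  {linked(c,e), linked(e,a), linked(f,a), linked(f,c), linked(f,e), ready(c)}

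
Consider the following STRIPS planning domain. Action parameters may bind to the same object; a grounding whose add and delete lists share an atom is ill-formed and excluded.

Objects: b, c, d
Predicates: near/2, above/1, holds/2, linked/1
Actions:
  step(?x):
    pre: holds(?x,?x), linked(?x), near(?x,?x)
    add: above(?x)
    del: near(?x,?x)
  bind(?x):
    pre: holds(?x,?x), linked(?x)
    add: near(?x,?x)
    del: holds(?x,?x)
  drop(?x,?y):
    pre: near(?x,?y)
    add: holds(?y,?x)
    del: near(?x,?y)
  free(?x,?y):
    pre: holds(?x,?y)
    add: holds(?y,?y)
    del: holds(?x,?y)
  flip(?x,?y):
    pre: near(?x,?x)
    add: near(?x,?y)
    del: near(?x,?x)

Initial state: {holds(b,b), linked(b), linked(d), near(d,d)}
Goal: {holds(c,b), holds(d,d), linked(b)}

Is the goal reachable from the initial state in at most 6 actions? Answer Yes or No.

1. bind(b)  →  {linked(b), linked(d), near(b,b), near(d,d)}
2. drop(d,d)  →  {holds(d,d), linked(b), linked(d), near(b,b)}
3. flip(b,c)  →  {holds(d,d), linked(b), linked(d), near(b,c)}
4. drop(b,c)  →  {holds(c,b), holds(d,d), linked(b), linked(d)}
optimal plan length = 4; 4 ≤ 6

Yes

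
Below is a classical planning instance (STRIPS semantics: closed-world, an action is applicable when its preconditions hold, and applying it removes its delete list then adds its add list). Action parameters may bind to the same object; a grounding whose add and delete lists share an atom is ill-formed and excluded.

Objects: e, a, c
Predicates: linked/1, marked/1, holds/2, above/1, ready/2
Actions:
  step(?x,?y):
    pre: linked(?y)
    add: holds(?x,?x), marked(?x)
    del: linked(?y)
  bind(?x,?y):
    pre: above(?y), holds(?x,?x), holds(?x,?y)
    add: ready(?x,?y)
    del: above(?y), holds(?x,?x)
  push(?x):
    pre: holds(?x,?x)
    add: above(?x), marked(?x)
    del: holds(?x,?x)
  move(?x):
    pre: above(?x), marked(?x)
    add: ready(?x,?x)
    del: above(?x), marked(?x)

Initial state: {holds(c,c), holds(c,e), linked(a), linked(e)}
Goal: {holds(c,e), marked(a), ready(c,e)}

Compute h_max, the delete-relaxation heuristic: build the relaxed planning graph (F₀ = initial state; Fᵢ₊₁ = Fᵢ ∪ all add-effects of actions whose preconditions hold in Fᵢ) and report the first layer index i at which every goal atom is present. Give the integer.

3

F0 = init (4 atoms)
F1 = F0 ∪ {above(c), holds(a,a), holds(e,e), marked(a), marked(c), marked(e)}  (10 atoms)
F2 = F1 ∪ {above(a), above(e), ready(c,c)}  (13 atoms)
F3 = F2 ∪ {ready(a,a), ready(c,e), ready(e,e)}  (16 atoms)
goal ⊆ F3  ⇒  h_max = 3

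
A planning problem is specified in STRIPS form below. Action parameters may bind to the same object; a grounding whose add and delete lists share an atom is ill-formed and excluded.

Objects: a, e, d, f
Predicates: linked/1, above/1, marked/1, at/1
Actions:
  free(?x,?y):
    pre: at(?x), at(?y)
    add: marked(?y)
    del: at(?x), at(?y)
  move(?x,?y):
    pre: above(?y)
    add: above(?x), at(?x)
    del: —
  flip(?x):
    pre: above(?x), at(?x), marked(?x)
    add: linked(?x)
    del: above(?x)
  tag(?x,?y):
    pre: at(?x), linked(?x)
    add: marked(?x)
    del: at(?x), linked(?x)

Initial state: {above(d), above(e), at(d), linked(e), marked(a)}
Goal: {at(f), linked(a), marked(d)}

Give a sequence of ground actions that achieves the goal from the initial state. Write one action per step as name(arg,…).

1. free(d,d)  →  {above(d), above(e), linked(e), marked(a), marked(d)}
2. move(a,e)  →  {above(a), above(d), above(e), at(a), linked(e), marked(a), marked(d)}
3. move(f,a)  →  {above(a), above(d), above(e), above(f), at(a), at(f), linked(e), marked(a), marked(d)}
4. flip(a)  →  {above(d), above(e), above(f), at(a), at(f), linked(a), linked(e), marked(a), marked(d)}

free(d,d); move(a,e); move(f,a); flip(a)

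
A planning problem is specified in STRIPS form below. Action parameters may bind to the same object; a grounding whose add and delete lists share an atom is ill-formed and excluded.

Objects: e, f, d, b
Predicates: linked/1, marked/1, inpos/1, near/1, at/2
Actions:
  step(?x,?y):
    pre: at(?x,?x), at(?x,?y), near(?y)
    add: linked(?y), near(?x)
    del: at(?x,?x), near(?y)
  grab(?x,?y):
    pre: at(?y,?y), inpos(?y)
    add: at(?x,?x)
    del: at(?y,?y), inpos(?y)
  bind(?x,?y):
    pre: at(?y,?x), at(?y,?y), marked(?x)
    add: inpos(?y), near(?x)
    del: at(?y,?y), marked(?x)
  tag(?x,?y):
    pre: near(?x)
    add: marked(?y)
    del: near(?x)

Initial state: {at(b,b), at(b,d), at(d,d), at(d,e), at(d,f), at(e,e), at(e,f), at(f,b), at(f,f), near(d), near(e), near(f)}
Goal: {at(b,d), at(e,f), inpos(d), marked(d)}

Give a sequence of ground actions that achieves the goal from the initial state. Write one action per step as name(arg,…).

1. tag(e,e)  →  {at(b,b), at(b,d), at(d,d), at(d,e), at(d,f), at(e,e), at(e,f), at(f,b), at(f,f), marked(e), near(d), near(f)}
2. bind(e,d)  →  {at(b,b), at(b,d), at(d,e), at(d,f), at(e,e), at(e,f), at(f,b), at(f,f), inpos(d), near(d), near(e), near(f)}
3. tag(e,d)  →  {at(b,b), at(b,d), at(d,e), at(d,f), at(e,e), at(e,f), at(f,b), at(f,f), inpos(d), marked(d), near(d), near(f)}

tag(e,e); bind(e,d); tag(e,d)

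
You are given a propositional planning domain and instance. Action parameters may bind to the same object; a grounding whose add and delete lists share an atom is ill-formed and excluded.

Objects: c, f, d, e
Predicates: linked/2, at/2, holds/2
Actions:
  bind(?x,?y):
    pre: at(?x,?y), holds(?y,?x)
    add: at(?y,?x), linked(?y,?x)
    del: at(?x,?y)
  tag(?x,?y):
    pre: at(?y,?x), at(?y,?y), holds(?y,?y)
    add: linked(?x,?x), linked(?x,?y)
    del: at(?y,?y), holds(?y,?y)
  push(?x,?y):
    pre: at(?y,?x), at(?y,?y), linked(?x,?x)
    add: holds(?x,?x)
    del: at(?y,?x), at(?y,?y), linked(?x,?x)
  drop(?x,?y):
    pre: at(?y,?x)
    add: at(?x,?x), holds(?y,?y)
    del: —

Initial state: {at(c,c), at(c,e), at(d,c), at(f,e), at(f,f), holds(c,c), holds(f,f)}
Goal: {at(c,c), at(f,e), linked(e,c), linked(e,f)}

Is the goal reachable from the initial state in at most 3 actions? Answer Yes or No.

1. tag(e,c)  →  {at(c,e), at(d,c), at(f,e), at(f,f), holds(f,f), linked(e,c), linked(e,e)}
2. tag(e,f)  →  {at(c,e), at(d,c), at(f,e), linked(e,c), linked(e,e), linked(e,f)}
3. drop(c,d)  →  {at(c,c), at(c,e), at(d,c), at(f,e), holds(d,d), linked(e,c), linked(e,e), linked(e,f)}
optimal plan length = 3; 3 ≤ 3

Yes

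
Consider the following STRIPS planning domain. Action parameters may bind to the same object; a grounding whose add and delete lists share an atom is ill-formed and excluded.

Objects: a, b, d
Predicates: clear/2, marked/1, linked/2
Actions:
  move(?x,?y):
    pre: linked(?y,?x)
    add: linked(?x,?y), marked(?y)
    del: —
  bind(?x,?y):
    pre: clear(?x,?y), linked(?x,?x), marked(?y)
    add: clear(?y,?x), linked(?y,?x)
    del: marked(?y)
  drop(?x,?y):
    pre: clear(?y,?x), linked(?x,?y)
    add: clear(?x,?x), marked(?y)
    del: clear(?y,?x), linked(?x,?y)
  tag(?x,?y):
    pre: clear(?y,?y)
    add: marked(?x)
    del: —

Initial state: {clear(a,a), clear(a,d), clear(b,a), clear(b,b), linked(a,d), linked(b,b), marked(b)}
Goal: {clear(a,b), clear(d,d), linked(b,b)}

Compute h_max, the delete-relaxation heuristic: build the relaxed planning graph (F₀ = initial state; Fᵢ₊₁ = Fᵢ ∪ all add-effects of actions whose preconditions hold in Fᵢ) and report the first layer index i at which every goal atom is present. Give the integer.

2

F0 = init (7 atoms)
F1 = F0 ∪ {linked(d,a), marked(a), marked(d)}  (10 atoms)
F2 = F1 ∪ {clear(a,b), clear(d,d), linked(a,b)}  (13 atoms)
goal ⊆ F2  ⇒  h_max = 2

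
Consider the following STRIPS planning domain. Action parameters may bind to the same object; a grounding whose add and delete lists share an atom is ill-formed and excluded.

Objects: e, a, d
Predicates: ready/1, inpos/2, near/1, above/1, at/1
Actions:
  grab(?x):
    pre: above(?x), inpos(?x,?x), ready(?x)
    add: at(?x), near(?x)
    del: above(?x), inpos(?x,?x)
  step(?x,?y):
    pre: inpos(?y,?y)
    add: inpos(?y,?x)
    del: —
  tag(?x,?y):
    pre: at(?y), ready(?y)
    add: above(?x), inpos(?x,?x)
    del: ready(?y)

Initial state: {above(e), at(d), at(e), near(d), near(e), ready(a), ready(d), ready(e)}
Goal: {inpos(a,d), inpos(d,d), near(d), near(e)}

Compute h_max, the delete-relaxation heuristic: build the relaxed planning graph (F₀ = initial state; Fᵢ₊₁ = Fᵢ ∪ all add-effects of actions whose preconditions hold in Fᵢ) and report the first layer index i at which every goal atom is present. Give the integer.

2

F0 = init (8 atoms)
F1 = F0 ∪ {above(a), above(d), inpos(a,a), inpos(d,d), inpos(e,e)}  (13 atoms)
F2 = F1 ∪ {at(a), inpos(a,d), inpos(a,e), inpos(d,a), inpos(d,e), inpos(e,a), inpos(e,d), near(a)}  (21 atoms)
goal ⊆ F2  ⇒  h_max = 2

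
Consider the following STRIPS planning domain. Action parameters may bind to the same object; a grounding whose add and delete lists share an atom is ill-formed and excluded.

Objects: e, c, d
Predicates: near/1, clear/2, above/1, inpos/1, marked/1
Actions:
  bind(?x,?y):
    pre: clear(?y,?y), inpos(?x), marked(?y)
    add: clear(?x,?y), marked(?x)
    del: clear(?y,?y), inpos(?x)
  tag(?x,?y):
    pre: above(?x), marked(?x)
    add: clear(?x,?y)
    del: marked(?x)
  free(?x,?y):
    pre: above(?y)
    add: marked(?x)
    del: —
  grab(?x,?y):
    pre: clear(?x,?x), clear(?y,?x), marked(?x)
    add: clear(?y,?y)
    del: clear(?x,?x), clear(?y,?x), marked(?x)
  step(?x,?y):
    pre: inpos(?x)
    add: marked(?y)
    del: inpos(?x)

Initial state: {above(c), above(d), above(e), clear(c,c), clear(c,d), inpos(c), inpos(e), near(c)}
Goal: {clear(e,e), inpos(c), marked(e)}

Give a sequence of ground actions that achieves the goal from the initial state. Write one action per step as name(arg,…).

1. free(e,e)  →  {above(c), above(d), above(e), clear(c,c), clear(c,d), inpos(c), inpos(e), marked(e), near(c)}
2. tag(e,e)  →  {above(c), above(d), above(e), clear(c,c), clear(c,d), clear(e,e), inpos(c), inpos(e), near(c)}
3. free(e,e)  →  {above(c), above(d), above(e), clear(c,c), clear(c,d), clear(e,e), inpos(c), inpos(e), marked(e), near(c)}

free(e,e); tag(e,e); free(e,e)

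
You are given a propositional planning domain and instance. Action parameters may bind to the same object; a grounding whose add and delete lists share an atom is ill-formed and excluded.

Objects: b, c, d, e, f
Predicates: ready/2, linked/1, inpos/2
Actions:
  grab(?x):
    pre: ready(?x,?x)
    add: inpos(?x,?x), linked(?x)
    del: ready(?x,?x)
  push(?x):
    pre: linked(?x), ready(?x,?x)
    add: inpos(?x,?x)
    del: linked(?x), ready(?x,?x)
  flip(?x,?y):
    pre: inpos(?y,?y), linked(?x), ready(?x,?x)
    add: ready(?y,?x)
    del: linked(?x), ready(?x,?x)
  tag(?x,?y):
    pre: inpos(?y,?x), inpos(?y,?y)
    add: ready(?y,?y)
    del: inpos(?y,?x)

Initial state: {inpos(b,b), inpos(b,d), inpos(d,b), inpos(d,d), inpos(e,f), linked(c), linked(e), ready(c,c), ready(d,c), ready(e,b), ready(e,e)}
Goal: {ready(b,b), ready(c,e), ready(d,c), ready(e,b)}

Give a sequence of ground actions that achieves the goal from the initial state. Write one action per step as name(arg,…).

grab(c); flip(e,c); tag(b,b)

1. grab(c)  →  {inpos(b,b), inpos(b,d), inpos(c,c), inpos(d,b), inpos(d,d), inpos(e,f), linked(c), linked(e), ready(d,c), ready(e,b), ready(e,e)}
2. flip(e,c)  →  {inpos(b,b), inpos(b,d), inpos(c,c), inpos(d,b), inpos(d,d), inpos(e,f), linked(c), ready(c,e), ready(d,c), ready(e,b)}
3. tag(b,b)  →  {inpos(b,d), inpos(c,c), inpos(d,b), inpos(d,d), inpos(e,f), linked(c), ready(b,b), ready(c,e), ready(d,c), ready(e,b)}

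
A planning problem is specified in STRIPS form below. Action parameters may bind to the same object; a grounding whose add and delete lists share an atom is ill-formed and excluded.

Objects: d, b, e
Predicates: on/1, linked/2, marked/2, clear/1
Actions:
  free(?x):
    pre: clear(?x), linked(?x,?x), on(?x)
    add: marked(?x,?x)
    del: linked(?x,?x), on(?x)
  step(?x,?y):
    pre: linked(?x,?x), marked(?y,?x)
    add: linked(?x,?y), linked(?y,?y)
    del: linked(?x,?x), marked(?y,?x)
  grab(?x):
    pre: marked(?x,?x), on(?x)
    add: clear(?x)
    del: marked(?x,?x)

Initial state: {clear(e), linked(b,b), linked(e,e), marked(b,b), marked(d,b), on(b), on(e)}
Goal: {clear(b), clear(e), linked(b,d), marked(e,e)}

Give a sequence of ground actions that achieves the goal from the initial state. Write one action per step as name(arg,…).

free(e); step(b,d); grab(b)

1. free(e)  →  {clear(e), linked(b,b), marked(b,b), marked(d,b), marked(e,e), on(b)}
2. step(b,d)  →  {clear(e), linked(b,d), linked(d,d), marked(b,b), marked(e,e), on(b)}
3. grab(b)  →  {clear(b), clear(e), linked(b,d), linked(d,d), marked(e,e), on(b)}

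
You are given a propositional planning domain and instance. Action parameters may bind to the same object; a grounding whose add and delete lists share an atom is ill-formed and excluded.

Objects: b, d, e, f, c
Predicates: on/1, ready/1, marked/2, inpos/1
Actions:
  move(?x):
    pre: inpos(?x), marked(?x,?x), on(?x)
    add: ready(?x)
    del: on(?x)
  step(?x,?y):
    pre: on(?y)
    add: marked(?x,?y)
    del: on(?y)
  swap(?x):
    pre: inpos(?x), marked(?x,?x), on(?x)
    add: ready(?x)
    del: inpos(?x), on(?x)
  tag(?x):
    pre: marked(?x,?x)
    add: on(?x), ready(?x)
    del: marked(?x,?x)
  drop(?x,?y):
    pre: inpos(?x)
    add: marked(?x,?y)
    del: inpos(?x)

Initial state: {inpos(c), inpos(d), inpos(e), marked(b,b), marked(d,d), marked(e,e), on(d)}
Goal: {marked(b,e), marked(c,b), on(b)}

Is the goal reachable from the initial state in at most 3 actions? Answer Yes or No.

No

1. tag(b)  →  {inpos(c), inpos(d), inpos(e), marked(d,d), marked(e,e), on(b), on(d), ready(b)}
2. tag(e)  →  {inpos(c), inpos(d), inpos(e), marked(d,d), on(b), on(d), on(e), ready(b), ready(e)}
3. step(b,e)  →  {inpos(c), inpos(d), inpos(e), marked(b,e), marked(d,d), on(b), on(d), ready(b), ready(e)}
4. drop(c,b)  →  {inpos(d), inpos(e), marked(b,e), marked(c,b), marked(d,d), on(b), on(d), ready(b), ready(e)}
optimal plan length = 4; 4 > 3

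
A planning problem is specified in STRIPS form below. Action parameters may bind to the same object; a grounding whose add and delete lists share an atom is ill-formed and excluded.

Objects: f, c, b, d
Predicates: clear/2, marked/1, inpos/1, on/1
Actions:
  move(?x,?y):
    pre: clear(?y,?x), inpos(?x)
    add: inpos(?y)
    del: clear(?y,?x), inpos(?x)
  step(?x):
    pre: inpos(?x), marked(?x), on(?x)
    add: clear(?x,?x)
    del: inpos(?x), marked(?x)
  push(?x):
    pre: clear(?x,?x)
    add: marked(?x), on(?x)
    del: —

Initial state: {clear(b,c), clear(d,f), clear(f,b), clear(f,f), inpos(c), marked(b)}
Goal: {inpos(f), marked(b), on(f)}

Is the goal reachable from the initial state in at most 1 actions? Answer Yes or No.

No

1. move(c,b)  →  {clear(d,f), clear(f,b), clear(f,f), inpos(b), marked(b)}
2. move(b,f)  →  {clear(d,f), clear(f,f), inpos(f), marked(b)}
3. push(f)  →  {clear(d,f), clear(f,f), inpos(f), marked(b), marked(f), on(f)}
optimal plan length = 3; 3 > 1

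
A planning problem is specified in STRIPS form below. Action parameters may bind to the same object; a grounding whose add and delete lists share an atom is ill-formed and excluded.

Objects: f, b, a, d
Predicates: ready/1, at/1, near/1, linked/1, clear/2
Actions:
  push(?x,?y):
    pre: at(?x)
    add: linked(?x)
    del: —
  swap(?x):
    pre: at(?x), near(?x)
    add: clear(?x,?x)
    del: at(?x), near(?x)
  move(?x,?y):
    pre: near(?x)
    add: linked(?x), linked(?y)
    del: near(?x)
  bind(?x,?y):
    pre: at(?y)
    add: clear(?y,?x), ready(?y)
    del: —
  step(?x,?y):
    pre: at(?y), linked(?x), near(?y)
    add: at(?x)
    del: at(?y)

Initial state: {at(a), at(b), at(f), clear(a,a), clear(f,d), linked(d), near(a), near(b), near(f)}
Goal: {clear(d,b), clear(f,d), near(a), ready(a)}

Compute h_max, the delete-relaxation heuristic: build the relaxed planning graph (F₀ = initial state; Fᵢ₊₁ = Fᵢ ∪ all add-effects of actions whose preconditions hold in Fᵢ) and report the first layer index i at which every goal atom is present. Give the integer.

2

F0 = init (9 atoms)
F1 = F0 ∪ {at(d), clear(a,b), clear(a,d), clear(a,f), clear(b,a), clear(b,b), clear(b,d), clear(b,f), clear(f,a), clear(f,b), clear(f,f), linked(a), linked(b), linked(f), ready(a), ready(b), ready(f)}  (26 atoms)
F2 = F1 ∪ {clear(d,a), clear(d,b), clear(d,d), clear(d,f), ready(d)}  (31 atoms)
goal ⊆ F2  ⇒  h_max = 2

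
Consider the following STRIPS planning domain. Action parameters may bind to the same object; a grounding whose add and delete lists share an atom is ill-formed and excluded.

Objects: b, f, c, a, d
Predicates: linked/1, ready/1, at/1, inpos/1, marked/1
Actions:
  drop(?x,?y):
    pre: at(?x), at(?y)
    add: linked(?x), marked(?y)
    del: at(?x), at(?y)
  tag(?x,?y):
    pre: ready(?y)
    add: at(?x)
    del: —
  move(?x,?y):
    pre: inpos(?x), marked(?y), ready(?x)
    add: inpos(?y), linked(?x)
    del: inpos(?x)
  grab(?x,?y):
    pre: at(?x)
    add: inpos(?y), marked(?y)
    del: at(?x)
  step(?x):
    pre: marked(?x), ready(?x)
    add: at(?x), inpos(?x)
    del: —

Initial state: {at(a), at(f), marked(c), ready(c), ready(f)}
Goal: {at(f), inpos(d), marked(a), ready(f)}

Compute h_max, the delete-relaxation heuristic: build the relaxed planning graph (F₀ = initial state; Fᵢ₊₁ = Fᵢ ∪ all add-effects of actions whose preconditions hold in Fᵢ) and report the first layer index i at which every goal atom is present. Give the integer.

1

F0 = init (5 atoms)
F1 = F0 ∪ {at(b), at(c), at(d), inpos(a), inpos(b), inpos(c), inpos(d), inpos(f), linked(a), linked(f), marked(a), marked(b), marked(d), marked(f)}  (19 atoms)
goal ⊆ F1  ⇒  h_max = 1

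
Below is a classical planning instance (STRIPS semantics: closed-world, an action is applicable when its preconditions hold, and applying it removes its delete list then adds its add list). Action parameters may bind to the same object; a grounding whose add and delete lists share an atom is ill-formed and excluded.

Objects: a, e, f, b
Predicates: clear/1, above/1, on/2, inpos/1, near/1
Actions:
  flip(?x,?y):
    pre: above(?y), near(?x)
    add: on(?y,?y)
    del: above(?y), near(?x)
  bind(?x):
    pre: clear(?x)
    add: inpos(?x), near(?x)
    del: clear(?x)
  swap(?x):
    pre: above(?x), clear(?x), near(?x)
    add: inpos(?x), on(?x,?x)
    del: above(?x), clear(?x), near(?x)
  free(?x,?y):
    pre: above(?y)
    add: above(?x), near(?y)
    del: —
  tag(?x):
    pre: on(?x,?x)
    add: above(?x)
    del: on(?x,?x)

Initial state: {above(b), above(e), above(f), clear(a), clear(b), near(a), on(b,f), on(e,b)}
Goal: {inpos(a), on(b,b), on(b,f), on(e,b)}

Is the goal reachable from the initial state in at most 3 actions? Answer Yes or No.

Yes

1. flip(a,b)  →  {above(e), above(f), clear(a), clear(b), on(b,b), on(b,f), on(e,b)}
2. bind(a)  →  {above(e), above(f), clear(b), inpos(a), near(a), on(b,b), on(b,f), on(e,b)}
optimal plan length = 2; 2 ≤ 3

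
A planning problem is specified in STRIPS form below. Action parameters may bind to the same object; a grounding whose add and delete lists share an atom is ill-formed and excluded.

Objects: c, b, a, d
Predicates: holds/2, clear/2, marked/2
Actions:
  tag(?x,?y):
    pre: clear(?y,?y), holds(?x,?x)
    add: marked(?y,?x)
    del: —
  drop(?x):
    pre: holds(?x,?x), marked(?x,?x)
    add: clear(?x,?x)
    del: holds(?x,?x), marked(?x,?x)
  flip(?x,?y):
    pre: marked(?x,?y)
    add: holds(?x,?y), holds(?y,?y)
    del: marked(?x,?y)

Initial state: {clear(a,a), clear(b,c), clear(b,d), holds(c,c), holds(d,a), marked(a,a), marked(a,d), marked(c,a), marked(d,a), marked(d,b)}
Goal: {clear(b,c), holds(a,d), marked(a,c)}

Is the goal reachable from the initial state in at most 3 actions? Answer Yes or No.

1. tag(c,a)  →  {clear(a,a), clear(b,c), clear(b,d), holds(c,c), holds(d,a), marked(a,a), marked(a,c), marked(a,d), marked(c,a), marked(d,a), marked(d,b)}
2. flip(a,d)  →  {clear(a,a), clear(b,c), clear(b,d), holds(a,d), holds(c,c), holds(d,a), holds(d,d), marked(a,a), marked(a,c), marked(c,a), marked(d,a), marked(d,b)}
optimal plan length = 2; 2 ≤ 3

Yes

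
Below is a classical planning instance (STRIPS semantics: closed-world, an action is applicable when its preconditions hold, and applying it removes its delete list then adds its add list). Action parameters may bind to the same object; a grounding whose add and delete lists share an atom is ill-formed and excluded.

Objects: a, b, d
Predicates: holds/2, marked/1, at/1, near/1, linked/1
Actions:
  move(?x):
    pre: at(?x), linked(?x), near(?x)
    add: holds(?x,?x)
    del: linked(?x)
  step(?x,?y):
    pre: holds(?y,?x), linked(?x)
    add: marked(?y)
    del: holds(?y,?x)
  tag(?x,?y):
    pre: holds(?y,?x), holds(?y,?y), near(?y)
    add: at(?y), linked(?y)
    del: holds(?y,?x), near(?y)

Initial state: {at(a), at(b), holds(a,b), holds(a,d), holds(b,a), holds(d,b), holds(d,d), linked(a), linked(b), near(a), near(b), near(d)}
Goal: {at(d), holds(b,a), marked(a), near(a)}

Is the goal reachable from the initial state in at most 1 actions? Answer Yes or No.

No

1. step(b,a)  →  {at(a), at(b), holds(a,d), holds(b,a), holds(d,b), holds(d,d), linked(a), linked(b), marked(a), near(a), near(b), near(d)}
2. tag(b,d)  →  {at(a), at(b), at(d), holds(a,d), holds(b,a), holds(d,d), linked(a), linked(b), linked(d), marked(a), near(a), near(b)}
optimal plan length = 2; 2 > 1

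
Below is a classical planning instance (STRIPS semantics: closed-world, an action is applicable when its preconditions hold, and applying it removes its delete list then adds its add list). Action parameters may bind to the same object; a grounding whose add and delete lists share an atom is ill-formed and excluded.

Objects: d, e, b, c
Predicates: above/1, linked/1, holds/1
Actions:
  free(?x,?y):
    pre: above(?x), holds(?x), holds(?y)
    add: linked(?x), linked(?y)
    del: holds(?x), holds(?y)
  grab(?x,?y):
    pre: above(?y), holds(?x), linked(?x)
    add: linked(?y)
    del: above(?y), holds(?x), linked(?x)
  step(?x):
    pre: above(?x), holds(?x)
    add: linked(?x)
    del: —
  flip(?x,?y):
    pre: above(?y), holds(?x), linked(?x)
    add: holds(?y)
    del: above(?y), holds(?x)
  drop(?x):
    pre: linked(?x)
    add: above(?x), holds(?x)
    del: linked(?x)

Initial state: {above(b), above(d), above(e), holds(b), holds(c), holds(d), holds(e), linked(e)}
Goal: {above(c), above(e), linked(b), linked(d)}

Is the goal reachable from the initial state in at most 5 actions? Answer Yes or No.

1. free(d,d)  →  {above(b), above(d), above(e), holds(b), holds(c), holds(e), linked(d), linked(e)}
2. free(b,c)  →  {above(b), above(d), above(e), holds(e), linked(b), linked(c), linked(d), linked(e)}
3. drop(c)  →  {above(b), above(c), above(d), above(e), holds(c), holds(e), linked(b), linked(d), linked(e)}
optimal plan length = 3; 3 ≤ 5

Yes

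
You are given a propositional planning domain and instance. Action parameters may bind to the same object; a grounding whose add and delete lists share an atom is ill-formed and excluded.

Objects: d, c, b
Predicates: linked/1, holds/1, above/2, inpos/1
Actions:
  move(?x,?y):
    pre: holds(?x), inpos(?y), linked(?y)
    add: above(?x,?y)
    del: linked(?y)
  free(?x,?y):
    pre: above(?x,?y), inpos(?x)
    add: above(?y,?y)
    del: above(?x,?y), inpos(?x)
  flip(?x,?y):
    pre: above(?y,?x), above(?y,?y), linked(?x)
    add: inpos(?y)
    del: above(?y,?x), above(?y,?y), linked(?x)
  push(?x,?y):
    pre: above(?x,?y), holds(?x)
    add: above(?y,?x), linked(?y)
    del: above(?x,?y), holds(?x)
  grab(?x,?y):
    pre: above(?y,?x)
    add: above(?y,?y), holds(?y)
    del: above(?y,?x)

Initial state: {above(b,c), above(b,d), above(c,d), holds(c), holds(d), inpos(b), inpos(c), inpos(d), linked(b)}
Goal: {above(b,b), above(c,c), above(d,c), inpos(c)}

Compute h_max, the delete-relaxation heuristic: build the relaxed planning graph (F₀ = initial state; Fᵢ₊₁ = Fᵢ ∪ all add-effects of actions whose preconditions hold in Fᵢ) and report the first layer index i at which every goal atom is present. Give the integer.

1

F0 = init (9 atoms)
F1 = F0 ∪ {above(b,b), above(c,b), above(c,c), above(d,b), above(d,c), above(d,d), holds(b), linked(d)}  (17 atoms)
goal ⊆ F1  ⇒  h_max = 1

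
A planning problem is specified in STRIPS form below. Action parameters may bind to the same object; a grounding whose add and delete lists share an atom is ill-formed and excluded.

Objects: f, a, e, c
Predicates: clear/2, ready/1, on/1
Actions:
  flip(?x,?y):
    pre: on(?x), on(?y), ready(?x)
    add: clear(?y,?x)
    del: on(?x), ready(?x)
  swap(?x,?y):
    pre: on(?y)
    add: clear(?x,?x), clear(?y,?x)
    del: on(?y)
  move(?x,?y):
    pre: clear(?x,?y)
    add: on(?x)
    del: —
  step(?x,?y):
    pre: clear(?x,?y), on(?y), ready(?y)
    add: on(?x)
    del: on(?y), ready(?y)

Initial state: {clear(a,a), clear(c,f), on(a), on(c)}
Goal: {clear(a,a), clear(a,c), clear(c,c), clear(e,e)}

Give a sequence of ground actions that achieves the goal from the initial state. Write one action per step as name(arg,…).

1. swap(e,c)  →  {clear(a,a), clear(c,e), clear(c,f), clear(e,e), on(a)}
2. swap(c,a)  →  {clear(a,a), clear(a,c), clear(c,c), clear(c,e), clear(c,f), clear(e,e)}

swap(e,c); swap(c,a)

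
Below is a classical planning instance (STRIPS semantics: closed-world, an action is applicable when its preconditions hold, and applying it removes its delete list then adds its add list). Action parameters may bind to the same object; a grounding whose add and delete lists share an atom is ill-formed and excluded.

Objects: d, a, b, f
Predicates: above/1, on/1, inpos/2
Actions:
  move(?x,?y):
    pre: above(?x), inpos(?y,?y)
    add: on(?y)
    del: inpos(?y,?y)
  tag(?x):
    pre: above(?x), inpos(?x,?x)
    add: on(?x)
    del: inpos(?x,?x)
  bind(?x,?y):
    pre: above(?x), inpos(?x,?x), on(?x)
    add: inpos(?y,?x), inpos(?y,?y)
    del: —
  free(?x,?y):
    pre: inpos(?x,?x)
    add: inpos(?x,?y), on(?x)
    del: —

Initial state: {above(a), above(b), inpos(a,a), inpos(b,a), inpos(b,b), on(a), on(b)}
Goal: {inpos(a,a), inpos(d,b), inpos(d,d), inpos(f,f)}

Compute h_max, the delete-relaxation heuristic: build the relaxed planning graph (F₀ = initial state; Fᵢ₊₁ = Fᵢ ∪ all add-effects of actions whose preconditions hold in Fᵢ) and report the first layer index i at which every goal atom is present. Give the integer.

F0 = init (7 atoms)
F1 = F0 ∪ {inpos(a,b), inpos(a,d), inpos(a,f), inpos(b,d), inpos(b,f), inpos(d,a), inpos(d,b), inpos(d,d), inpos(f,a), inpos(f,b), inpos(f,f)}  (18 atoms)
goal ⊆ F1  ⇒  h_max = 1

1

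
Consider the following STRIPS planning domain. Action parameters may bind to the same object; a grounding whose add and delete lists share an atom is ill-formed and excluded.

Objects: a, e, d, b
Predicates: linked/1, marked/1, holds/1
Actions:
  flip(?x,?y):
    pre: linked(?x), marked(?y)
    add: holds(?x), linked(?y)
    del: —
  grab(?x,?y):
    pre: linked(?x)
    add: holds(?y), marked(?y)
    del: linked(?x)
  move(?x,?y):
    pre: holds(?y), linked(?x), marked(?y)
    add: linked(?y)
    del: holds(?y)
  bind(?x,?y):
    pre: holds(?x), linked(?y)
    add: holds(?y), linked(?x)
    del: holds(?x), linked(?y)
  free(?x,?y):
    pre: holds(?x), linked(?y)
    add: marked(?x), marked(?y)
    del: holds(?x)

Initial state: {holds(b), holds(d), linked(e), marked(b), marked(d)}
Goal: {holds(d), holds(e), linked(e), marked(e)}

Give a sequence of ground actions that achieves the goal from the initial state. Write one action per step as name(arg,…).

1. flip(e,d)  →  {holds(b), holds(d), holds(e), linked(d), linked(e), marked(b), marked(d)}
2. grab(d,e)  →  {holds(b), holds(d), holds(e), linked(e), marked(b), marked(d), marked(e)}

flip(e,d); grab(d,e)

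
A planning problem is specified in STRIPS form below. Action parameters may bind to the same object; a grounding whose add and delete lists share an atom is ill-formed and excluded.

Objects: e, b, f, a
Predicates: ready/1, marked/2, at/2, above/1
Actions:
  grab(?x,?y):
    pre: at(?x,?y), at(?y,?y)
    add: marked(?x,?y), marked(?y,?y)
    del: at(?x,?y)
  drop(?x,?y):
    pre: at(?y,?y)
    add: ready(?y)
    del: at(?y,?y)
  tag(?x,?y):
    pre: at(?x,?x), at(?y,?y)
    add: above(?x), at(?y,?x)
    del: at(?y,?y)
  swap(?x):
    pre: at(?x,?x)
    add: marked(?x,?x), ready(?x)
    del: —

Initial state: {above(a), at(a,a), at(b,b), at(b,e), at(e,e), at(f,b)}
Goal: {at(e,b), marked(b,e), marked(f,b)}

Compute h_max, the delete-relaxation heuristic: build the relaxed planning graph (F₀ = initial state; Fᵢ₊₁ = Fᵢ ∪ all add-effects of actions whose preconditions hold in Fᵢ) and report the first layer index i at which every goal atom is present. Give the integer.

1

F0 = init (6 atoms)
F1 = F0 ∪ {above(b), above(e), at(a,b), at(a,e), at(b,a), at(e,a), at(e,b), marked(a,a), marked(b,b), marked(b,e), marked(e,e), marked(f,b), ready(a), ready(b), ready(e)}  (21 atoms)
goal ⊆ F1  ⇒  h_max = 1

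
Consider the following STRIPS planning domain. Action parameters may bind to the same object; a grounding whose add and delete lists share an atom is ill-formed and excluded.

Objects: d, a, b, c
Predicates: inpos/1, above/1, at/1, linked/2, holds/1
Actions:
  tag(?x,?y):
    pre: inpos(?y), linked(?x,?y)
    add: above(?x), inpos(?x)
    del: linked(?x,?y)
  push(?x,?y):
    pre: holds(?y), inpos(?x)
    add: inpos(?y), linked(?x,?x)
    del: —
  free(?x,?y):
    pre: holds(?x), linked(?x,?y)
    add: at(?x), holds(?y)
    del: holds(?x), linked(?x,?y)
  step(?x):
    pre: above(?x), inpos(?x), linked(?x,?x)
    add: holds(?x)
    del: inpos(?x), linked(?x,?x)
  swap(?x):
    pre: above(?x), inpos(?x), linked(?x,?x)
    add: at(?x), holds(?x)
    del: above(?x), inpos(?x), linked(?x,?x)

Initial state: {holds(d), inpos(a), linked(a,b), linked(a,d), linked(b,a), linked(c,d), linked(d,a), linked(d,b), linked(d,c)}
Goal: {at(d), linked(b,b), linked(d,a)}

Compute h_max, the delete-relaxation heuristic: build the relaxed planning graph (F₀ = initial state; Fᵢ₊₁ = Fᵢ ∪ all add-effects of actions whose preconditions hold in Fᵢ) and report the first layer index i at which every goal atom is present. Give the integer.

F0 = init (9 atoms)
F1 = F0 ∪ {above(b), above(d), at(d), holds(a), holds(b), holds(c), inpos(b), inpos(d), linked(a,a)}  (18 atoms)
F2 = F1 ∪ {above(a), above(c), at(a), at(b), at(c), inpos(c), linked(b,b), linked(d,d)}  (26 atoms)
goal ⊆ F2  ⇒  h_max = 2

2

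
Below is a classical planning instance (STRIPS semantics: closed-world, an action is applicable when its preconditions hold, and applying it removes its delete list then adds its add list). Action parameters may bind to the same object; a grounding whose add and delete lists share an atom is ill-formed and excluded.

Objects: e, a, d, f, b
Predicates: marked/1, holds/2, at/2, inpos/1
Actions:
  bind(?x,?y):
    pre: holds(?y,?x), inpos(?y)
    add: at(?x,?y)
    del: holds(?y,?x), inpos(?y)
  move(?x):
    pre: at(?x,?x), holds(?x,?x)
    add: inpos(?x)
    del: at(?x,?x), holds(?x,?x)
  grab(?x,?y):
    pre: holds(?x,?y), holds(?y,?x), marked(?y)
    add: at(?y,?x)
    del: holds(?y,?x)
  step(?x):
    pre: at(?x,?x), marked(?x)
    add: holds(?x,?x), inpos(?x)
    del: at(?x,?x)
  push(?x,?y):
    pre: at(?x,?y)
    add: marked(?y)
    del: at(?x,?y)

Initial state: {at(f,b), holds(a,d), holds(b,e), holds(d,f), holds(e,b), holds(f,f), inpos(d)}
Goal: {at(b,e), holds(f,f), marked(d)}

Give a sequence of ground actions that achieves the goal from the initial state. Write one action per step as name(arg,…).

1. bind(f,d)  →  {at(f,b), at(f,d), holds(a,d), holds(b,e), holds(e,b), holds(f,f)}
2. push(f,d)  →  {at(f,b), holds(a,d), holds(b,e), holds(e,b), holds(f,f), marked(d)}
3. push(f,b)  →  {holds(a,d), holds(b,e), holds(e,b), holds(f,f), marked(b), marked(d)}
4. grab(e,b)  →  {at(b,e), holds(a,d), holds(e,b), holds(f,f), marked(b), marked(d)}

bind(f,d); push(f,d); push(f,b); grab(e,b)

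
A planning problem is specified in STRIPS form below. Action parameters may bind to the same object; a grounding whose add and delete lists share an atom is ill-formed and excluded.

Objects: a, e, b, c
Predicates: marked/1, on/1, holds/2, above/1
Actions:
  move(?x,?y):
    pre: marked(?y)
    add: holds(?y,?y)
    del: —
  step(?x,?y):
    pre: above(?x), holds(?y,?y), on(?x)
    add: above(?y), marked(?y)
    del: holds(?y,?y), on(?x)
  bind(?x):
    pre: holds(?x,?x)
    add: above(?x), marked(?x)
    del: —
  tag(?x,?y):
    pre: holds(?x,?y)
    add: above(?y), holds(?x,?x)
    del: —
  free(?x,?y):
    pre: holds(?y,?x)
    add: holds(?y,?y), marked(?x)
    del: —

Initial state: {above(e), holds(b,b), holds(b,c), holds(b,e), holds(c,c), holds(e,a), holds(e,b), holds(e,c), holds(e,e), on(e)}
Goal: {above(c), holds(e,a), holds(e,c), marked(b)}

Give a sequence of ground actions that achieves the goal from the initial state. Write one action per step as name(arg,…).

1. step(e,b)  →  {above(b), above(e), holds(b,c), holds(b,e), holds(c,c), holds(e,a), holds(e,b), holds(e,c), holds(e,e), marked(b)}
2. bind(c)  →  {above(b), above(c), above(e), holds(b,c), holds(b,e), holds(c,c), holds(e,a), holds(e,b), holds(e,c), holds(e,e), marked(b), marked(c)}

step(e,b); bind(c)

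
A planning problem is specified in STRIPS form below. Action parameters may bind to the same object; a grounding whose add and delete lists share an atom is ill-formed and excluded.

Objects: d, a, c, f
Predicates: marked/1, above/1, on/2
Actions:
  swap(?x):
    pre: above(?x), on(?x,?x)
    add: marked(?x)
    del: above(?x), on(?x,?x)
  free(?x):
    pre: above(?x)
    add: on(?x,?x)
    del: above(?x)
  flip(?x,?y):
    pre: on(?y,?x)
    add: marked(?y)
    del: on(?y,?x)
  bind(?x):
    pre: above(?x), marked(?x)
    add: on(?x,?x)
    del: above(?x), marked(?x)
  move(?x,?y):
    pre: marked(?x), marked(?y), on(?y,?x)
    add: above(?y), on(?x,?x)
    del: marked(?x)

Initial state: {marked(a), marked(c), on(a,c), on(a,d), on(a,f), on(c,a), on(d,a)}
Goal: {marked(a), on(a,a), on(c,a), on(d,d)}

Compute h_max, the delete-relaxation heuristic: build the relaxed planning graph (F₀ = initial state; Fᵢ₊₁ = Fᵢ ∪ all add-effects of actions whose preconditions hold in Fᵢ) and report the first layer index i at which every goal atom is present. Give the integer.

F0 = init (7 atoms)
F1 = F0 ∪ {above(a), above(c), marked(d), on(a,a), on(c,c)}  (12 atoms)
F2 = F1 ∪ {above(d), on(d,d)}  (14 atoms)
goal ⊆ F2  ⇒  h_max = 2

2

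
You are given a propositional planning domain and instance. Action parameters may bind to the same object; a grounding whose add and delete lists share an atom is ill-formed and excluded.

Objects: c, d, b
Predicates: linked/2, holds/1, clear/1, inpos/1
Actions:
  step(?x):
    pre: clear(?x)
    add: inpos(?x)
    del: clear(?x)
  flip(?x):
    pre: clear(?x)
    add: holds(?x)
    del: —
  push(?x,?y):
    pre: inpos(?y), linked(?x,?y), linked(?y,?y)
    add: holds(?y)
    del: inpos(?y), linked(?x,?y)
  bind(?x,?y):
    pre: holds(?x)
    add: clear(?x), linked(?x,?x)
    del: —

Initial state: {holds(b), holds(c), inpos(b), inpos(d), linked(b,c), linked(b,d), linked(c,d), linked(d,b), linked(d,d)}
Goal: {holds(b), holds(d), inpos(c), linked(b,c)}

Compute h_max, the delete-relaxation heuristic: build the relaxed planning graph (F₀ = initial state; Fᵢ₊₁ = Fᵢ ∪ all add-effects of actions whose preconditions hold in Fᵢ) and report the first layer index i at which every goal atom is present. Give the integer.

F0 = init (9 atoms)
F1 = F0 ∪ {clear(b), clear(c), holds(d), linked(b,b), linked(c,c)}  (14 atoms)
F2 = F1 ∪ {clear(d), inpos(c)}  (16 atoms)
goal ⊆ F2  ⇒  h_max = 2

2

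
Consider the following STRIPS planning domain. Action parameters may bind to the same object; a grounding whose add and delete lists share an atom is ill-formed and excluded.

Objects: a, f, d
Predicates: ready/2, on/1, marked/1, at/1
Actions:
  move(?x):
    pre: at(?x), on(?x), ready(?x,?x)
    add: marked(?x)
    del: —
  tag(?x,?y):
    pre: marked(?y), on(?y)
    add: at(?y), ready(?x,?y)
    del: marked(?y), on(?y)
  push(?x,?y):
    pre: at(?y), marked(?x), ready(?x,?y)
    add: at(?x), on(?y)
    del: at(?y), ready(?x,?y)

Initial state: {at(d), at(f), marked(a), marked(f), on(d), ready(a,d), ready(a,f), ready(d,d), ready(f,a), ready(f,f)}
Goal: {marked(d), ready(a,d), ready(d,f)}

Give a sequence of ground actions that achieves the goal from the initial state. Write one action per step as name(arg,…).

move(d); push(a,f); tag(d,f)

1. move(d)  →  {at(d), at(f), marked(a), marked(d), marked(f), on(d), ready(a,d), ready(a,f), ready(d,d), ready(f,a), ready(f,f)}
2. push(a,f)  →  {at(a), at(d), marked(a), marked(d), marked(f), on(d), on(f), ready(a,d), ready(d,d), ready(f,a), ready(f,f)}
3. tag(d,f)  →  {at(a), at(d), at(f), marked(a), marked(d), on(d), ready(a,d), ready(d,d), ready(d,f), ready(f,a), ready(f,f)}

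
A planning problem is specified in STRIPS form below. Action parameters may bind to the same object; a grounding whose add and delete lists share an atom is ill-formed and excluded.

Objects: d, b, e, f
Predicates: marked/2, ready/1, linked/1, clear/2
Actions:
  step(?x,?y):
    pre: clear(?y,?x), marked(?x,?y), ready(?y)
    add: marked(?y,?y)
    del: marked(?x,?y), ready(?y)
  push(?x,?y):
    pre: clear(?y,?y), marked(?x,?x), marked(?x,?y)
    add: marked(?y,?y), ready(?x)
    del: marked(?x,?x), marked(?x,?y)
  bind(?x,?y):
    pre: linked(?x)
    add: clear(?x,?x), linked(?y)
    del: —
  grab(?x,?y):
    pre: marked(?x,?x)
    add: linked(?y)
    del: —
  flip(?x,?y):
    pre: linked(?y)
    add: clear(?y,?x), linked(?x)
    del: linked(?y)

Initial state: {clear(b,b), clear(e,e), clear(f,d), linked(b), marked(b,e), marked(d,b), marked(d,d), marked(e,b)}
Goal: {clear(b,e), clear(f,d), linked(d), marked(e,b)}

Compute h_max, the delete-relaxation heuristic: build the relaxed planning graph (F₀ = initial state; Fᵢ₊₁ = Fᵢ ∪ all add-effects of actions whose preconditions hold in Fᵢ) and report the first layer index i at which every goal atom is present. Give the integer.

1

F0 = init (8 atoms)
F1 = F0 ∪ {clear(b,d), clear(b,e), clear(b,f), linked(d), linked(e), linked(f), marked(b,b), ready(d)}  (16 atoms)
goal ⊆ F1  ⇒  h_max = 1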